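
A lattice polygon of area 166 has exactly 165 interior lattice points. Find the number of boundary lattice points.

Pick's theorem gives A = I + B/2 − 1, so B = 2(A − I + 1) = 2(166 − 165 + 1) = 4.

4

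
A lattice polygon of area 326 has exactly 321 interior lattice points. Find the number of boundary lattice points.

12

Pick's theorem gives A = I + B/2 − 1, so B = 2(A − I + 1) = 2(326 − 321 + 1) = 12.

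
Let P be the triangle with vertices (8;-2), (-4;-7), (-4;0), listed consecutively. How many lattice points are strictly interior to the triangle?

Using the shoelace formula, 2A = |[8·(-7) − (-4)·(-2)] + [(-4)·0 − (-4)·(-7)] + [(-4)·(-2) − 8·0]| = 84, so the area is 42.
Summing gcd(|Δx|,|Δy|) over the edges gives the boundary count: gcd(12,5) + gcd(0,7) + gcd(12,2) = 1+7+2 = 10.
By Pick's theorem A = I + B/2 − 1, so I = 42 − 10/2 + 1 = 38.

38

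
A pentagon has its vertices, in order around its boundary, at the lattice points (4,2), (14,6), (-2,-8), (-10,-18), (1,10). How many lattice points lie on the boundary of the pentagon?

The number of boundary lattice points is Σ gcd(|Δx|,|Δy|) = gcd(10,4) + gcd(16,14) + gcd(8,10) + gcd(11,28) + gcd(3,8) = 2+2+2+1+1 = 8.

8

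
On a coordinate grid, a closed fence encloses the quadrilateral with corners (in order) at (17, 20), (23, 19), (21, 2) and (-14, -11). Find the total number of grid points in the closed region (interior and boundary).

The shoelace formula gives twice the area as |[17·19 − 23·20] + [23·2 − 21·19] + [21·(-11) − (-14)·2] + [(-14)·20 − 17·(-11)]| = 786, so the area is 393.
The number of boundary lattice points is Σ gcd(|Δx|,|Δy|) = gcd(6,1) + gcd(2,17) + gcd(35,13) + gcd(31,31) = 1+1+1+31 = 34.
Pick's theorem gives I = A − B/2 + 1 = 393 − 34/2 + 1 = 377, so the closed region contains I + B = 377 + 34 = 411 lattice points.

411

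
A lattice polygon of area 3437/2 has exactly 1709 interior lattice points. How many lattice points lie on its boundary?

21

Pick's theorem gives A = I + B/2 − 1, so B = 2(A − I + 1) = 2(3437/2 − 1709 + 1) = 21.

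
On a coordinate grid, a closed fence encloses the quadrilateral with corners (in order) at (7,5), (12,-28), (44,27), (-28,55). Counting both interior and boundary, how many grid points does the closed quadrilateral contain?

Using the shoelace formula, 2A = |(7·(-28) − 12·5) + (12·27 − 44·(-28)) + (44·55 − (-28)·27) + ((-28)·5 − 7·55)| = 3951, so the area is 3951/2.
The number of boundary lattice points is Σ gcd(|Δx|,|Δy|) = gcd(5,33) + gcd(32,55) + gcd(72,28) + gcd(35,50) = 1+1+4+5 = 11.
Pick's theorem gives I = A − B/2 + 1 = 3951/2 − 11/2 + 1 = 1971, so the closed region contains I + B = 1971 + 11 = 1982 lattice points.

1982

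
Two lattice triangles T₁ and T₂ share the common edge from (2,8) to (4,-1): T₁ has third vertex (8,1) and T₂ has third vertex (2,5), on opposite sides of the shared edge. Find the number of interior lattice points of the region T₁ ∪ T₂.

20

The union is the simple quadrilateral with vertices (2,8), (8,1), (4,-1), (2,5) in order.
By the shoelace formula, twice the signed area is |(2·1 − 8·8) + (8·(-1) − 4·1) + (4·5 − 2·(-1)) + (2·8 − 2·5)| = 46, so the area is 23.
The number of boundary lattice points is Σ gcd(|Δx|,|Δy|) = gcd(6,7) + gcd(4,2) + gcd(2,6) + gcd(0,3) = 1+2+2+3 = 8.
By Pick's theorem I = A − B/2 + 1 = 23 − 8/2 + 1 = 20.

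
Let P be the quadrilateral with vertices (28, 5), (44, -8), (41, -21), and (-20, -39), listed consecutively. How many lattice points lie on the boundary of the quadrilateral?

Along each edge there are gcd(|Δx|,|Δy|)+1 lattice points, so counting each shared vertex once the boundary has gcd(16,13) + gcd(3,13) + gcd(61,18) + gcd(48,44) = 1+1+1+4 = 7.

7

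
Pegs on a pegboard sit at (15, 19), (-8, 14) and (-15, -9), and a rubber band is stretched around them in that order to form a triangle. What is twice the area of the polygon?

494

By the shoelace formula, twice the signed area is |(15·14 − (-8)·19) + ((-8)·(-9) − (-15)·14) + ((-15)·19 − 15·(-9))| = 494, so the area is 247.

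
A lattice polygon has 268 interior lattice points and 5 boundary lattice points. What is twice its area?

539

By Pick's theorem, A = I + B/2 − 1 = 268 + 5/2 − 1 = 539/2.
Hence 2A = 539.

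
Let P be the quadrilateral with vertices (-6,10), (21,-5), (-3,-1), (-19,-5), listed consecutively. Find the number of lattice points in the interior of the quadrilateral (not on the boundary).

The shoelace formula gives twice the area as |[(-6)·(-5) − 21·10] + [21·(-1) − (-3)·(-5)] + [(-3)·(-5) − (-19)·(-1)] + [(-19)·10 − (-6)·(-5)]| = 440, so the area is 220.
Along each edge there are gcd(|Δx|,|Δy|)+1 lattice points, so counting each shared vertex once the boundary has gcd(27,15) + gcd(24,4) + gcd(16,4) + gcd(13,15) = 3+4+4+1 = 12.
Pick's theorem gives I = A − B/2 + 1 = 220 − 12/2 + 1 = 215.

215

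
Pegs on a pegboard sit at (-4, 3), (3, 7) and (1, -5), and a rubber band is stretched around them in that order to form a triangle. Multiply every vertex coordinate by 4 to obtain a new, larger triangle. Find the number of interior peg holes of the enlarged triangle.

By the shoelace formula, twice the signed area is |((-4)·7 − 3·3) + (3·(-5) − 1·7) + (1·3 − (-4)·(-5))| = 76, so the area is 38.
Summing gcd(|Δx|,|Δy|) over the edges gives the boundary count: gcd(7,4) + gcd(2,12) + gcd(5,8) = 1+2+1 = 4.
Scaling by 4 multiplies the area by 4² = 16 (so the new area is 608) and multiplies the boundary lattice-point count by 4, giving 16.
By Pick's theorem, the interior count of the dilated polygon is 608 − 16/2 + 1 = 601.

601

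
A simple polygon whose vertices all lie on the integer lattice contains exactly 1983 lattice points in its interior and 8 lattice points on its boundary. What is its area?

1986

By Pick's theorem, A = I + B/2 − 1 = 1983 + 8/2 − 1 = 1986.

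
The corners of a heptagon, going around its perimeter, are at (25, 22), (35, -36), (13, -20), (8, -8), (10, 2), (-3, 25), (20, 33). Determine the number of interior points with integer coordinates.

By the shoelace formula, twice the signed area is |(25·(-36) − 35·22) + (35·(-20) − 13·(-36)) + (13·(-8) − 8·(-20)) + (8·2 − 10·(-8)) + (10·25 − (-3)·2) + ((-3)·33 − 20·25) + (20·22 − 25·33)| = 2478, so the area is 1239.
Along each edge there are gcd(|Δx|,|Δy|)+1 lattice points, so counting each shared vertex once the boundary has gcd(10,58) + gcd(22,16) + gcd(5,12) + gcd(2,10) + gcd(13,23) + gcd(23,8) + gcd(5,11) = 2+2+1+2+1+1+1 = 10.
Pick's theorem gives I = A − B/2 + 1 = 1239 − 10/2 + 1 = 1235.

1235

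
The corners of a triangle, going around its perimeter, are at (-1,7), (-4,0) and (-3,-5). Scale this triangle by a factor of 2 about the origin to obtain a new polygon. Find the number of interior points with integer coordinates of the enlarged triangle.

Using the shoelace formula, 2A = |[(-1)·0 − (-4)·7] + [(-4)·(-5) − (-3)·0] + [(-3)·7 − (-1)·(-5)]| = 22, so the area is 11.
Along each edge there are gcd(|Δx|,|Δy|)+1 lattice points, so counting each shared vertex once the boundary has gcd(3,7) + gcd(1,5) + gcd(2,12) = 1+1+2 = 4.
Scaling by 2 multiplies the area by 2² = 4 (so the new area is 44) and multiplies the boundary lattice-point count by 2, giving 8.
By Pick's theorem, the interior count of the dilated polygon is 44 − 8/2 + 1 = 41.

41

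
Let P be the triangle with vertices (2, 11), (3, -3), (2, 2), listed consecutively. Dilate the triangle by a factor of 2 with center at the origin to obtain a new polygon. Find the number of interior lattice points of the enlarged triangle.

By the shoelace formula, twice the signed area is |(2·(-3) − 3·11) + (3·2 − 2·(-3)) + (2·11 − 2·2)| = 9, so the area is 4.5.
Summing gcd(|Δx|,|Δy|) over the edges gives the boundary count: gcd(1,14) + gcd(1,5) + gcd(0,9) = 1+1+9 = 11.
Scaling by 2 multiplies the area by 2² = 4 (so the new area is 18) and multiplies the boundary lattice-point count by 2, giving 22.
By Pick's theorem, the interior count of the dilated polygon is 18 − 22/2 + 1 = 8.

8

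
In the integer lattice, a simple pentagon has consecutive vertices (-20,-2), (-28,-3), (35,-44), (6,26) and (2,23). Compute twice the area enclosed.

3057

By the shoelace formula, twice the signed area is |((-20)·(-3) − (-28)·(-2)) + ((-28)·(-44) − 35·(-3)) + (35·26 − 6·(-44)) + (6·23 − 2·26) + (2·(-2) − (-20)·23)| = 3057, so the area is 1528.5.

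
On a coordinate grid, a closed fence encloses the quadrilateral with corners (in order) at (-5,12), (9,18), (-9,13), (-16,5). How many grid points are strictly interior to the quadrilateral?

Using the shoelace formula, 2A = |[(-5)·18 − 9·12] + [9·13 − (-9)·18] + [(-9)·5 − (-16)·13] + [(-16)·12 − (-5)·5]| = 77, so the area is 77/2.
Along each edge there are gcd(|Δx|,|Δy|)+1 lattice points, so counting each shared vertex once the boundary has gcd(14,6) + gcd(18,5) + gcd(7,8) + gcd(11,7) = 2+1+1+1 = 5.
Pick's theorem gives I = A − B/2 + 1 = 77/2 − 5/2 + 1 = 37.

37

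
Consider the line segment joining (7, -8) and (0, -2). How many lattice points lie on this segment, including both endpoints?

2

The number of lattice points on a segment between lattice points is gcd(|Δx|,|Δy|) + 1 = gcd(7,6) + 1 = 1 + 1 = 2.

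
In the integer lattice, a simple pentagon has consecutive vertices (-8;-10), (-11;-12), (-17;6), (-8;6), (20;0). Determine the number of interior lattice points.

320

The shoelace formula gives twice the area as |((-8)·(-12) − (-11)·(-10)) + ((-11)·6 − (-17)·(-12)) + ((-17)·6 − (-8)·6) + ((-8)·0 − 20·6) + (20·(-10) − (-8)·0)| = 658, so the area is 329.
Along each edge there are gcd(|Δx|,|Δy|)+1 lattice points, so counting each shared vertex once the boundary has gcd(3,2) + gcd(6,18) + gcd(9,0) + gcd(28,6) + gcd(28,10) = 1+6+9+2+2 = 20.
By Pick's theorem A = I + B/2 − 1, so I = 329 − 20/2 + 1 = 320.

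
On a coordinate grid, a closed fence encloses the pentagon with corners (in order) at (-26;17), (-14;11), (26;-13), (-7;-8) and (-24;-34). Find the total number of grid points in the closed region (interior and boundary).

858

By the shoelace formula, twice the signed area is |((-26)·11 − (-14)·17) + ((-14)·(-13) − 26·11) + (26·(-8) − (-7)·(-13)) + ((-7)·(-34) − (-24)·(-8)) + ((-24)·17 − (-26)·(-34))| = 1697, so the area is 1697/2.
The number of boundary lattice points is Σ gcd(|Δx|,|Δy|) = gcd(12,6) + gcd(40,24) + gcd(33,5) + gcd(17,26) + gcd(2,51) = 6+8+1+1+1 = 17.
Pick's theorem gives I = A − B/2 + 1 = 1697/2 − 17/2 + 1 = 841, so the closed region contains I + B = 841 + 17 = 858 lattice points.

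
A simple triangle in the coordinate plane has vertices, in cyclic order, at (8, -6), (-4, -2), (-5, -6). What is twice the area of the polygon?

By the shoelace formula, twice the signed area is |(8·(-2) − (-4)·(-6)) + ((-4)·(-6) − (-5)·(-2)) + ((-5)·(-6) − 8·(-6))| = 52, so the area is 26.

52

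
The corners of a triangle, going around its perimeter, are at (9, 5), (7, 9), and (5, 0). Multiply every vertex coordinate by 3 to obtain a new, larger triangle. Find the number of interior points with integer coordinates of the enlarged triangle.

112

Using the shoelace formula, 2A = |[9·9 − 7·5] + [7·0 − 5·9] + [5·5 − 9·0]| = 26, so the area is 13.
Summing gcd(|Δx|,|Δy|) over the edges gives the boundary count: gcd(2,4) + gcd(2,9) + gcd(4,5) = 2+1+1 = 4.
Scaling by 3 multiplies the area by 3² = 9 (so the new area is 117) and multiplies the boundary lattice-point count by 3, giving 12.
By Pick's theorem, the interior count of the dilated polygon is 117 − 12/2 + 1 = 112.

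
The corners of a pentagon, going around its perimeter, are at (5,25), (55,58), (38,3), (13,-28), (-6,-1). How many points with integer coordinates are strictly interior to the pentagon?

2275

Using the shoelace formula, 2A = |(5·58 − 55·25) + (55·3 − 38·58) + (38·(-28) − 13·3) + (13·(-1) − (-6)·(-28)) + ((-6)·25 − 5·(-1))| = 4553, so the area is 4553/2.
Along each edge there are gcd(|Δx|,|Δy|)+1 lattice points, so counting each shared vertex once the boundary has gcd(50,33) + gcd(17,55) + gcd(25,31) + gcd(19,27) + gcd(11,26) = 1+1+1+1+1 = 5.
By Pick's theorem A = I + B/2 − 1, so I = 4553/2 − 5/2 + 1 = 2275.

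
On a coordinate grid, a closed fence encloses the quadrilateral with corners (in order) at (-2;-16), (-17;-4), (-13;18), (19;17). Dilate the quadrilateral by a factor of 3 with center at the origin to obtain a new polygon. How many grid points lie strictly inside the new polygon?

Using the shoelace formula, 2A = |[(-2)·(-4) − (-17)·(-16)] + [(-17)·18 − (-13)·(-4)] + [(-13)·17 − 19·18] + [19·(-16) − (-2)·17]| = 1455, so the area is 727.5.
The number of boundary lattice points is Σ gcd(|Δx|,|Δy|) = gcd(15,12) + gcd(4,22) + gcd(32,1) + gcd(21,33) = 3+2+1+3 = 9.
Scaling by 3 multiplies the area by 3² = 9 (so the new area is 13095/2) and multiplies the boundary lattice-point count by 3, giving 27.
By Pick's theorem, the interior count of the dilated polygon is 13095/2 − 27/2 + 1 = 6535.

6535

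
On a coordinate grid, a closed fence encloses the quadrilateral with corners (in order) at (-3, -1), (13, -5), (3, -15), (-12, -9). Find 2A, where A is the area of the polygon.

374

By the shoelace formula, twice the signed area is |[(-3)·(-5) − 13·(-1)] + [13·(-15) − 3·(-5)] + [3·(-9) − (-12)·(-15)] + [(-12)·(-1) − (-3)·(-9)]| = 374, so the area is 187.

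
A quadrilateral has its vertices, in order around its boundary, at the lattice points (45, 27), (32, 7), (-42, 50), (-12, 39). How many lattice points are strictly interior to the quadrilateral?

By the shoelace formula, twice the signed area is |[45·7 − 32·27] + [32·50 − (-42)·7] + [(-42)·39 − (-12)·50] + [(-12)·27 − 45·39]| = 1772, so the area is 886.
The number of boundary lattice points is Σ gcd(|Δx|,|Δy|) = gcd(13,20) + gcd(74,43) + gcd(30,11) + gcd(57,12) = 1+1+1+3 = 6.
By Pick's theorem A = I + B/2 − 1, so I = 886 − 6/2 + 1 = 884.

884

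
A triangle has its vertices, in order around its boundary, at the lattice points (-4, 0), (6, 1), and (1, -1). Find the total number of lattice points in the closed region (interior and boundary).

Using the shoelace formula, 2A = |[(-4)·1 − 6·0] + [6·(-1) − 1·1] + [1·0 − (-4)·(-1)]| = 15, so the area is 7.5.
Summing gcd(|Δx|,|Δy|) over the edges gives the boundary count: gcd(10,1) + gcd(5,2) + gcd(5,1) = 1+1+1 = 3.
Pick's theorem gives I = A − B/2 + 1 = 7.5 − 3/2 + 1 = 7, so the closed region contains I + B = 7 + 3 = 10 lattice points.

10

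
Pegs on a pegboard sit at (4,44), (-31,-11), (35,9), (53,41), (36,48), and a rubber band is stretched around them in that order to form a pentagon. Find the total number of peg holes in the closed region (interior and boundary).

2430

The shoelace formula gives twice the area as |[4·(-11) − (-31)·44] + [(-31)·9 − 35·(-11)] + [35·41 − 53·9] + [53·48 − 36·41] + [36·44 − 4·48]| = 4844, so the area is 2422.
Along each edge there are gcd(|Δx|,|Δy|)+1 lattice points, so counting each shared vertex once the boundary has gcd(35,55) + gcd(66,20) + gcd(18,32) + gcd(17,7) + gcd(32,4) = 5+2+2+1+4 = 14.
Pick's theorem gives I = A − B/2 + 1 = 2422 − 14/2 + 1 = 2416, so the closed region contains I + B = 2416 + 14 = 2430 lattice points.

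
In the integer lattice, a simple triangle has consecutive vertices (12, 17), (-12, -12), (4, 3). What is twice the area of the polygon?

104

Using the shoelace formula, 2A = |[12·(-12) − (-12)·17] + [(-12)·3 − 4·(-12)] + [4·17 − 12·3]| = 104, so the area is 52.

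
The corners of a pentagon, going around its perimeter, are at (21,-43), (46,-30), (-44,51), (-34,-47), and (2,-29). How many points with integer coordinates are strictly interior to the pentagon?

By the shoelace formula, twice the signed area is |[21·(-30) − 46·(-43)] + [46·51 − (-44)·(-30)] + [(-44)·(-47) − (-34)·51] + [(-34)·(-29) − 2·(-47)] + [2·(-43) − 21·(-29)]| = 7779, so the area is 3889.5.
The number of boundary lattice points is Σ gcd(|Δx|,|Δy|) = gcd(25,13) + gcd(90,81) + gcd(10,98) + gcd(36,18) + gcd(19,14) = 1+9+2+18+1 = 31.
By Pick's theorem A = I + B/2 − 1, so I = 3889.5 − 31/2 + 1 = 3875.

3875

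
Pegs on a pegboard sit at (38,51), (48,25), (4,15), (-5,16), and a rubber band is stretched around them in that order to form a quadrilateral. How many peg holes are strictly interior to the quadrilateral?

799

The shoelace formula gives twice the area as |[38·25 − 48·51] + [48·15 − 4·25] + [4·16 − (-5)·15] + [(-5)·51 − 38·16]| = 1602, so the area is 801.
Along each edge there are gcd(|Δx|,|Δy|)+1 lattice points, so counting each shared vertex once the boundary has gcd(10,26) + gcd(44,10) + gcd(9,1) + gcd(43,35) = 2+2+1+1 = 6.
Pick's theorem gives I = A − B/2 + 1 = 801 − 6/2 + 1 = 799.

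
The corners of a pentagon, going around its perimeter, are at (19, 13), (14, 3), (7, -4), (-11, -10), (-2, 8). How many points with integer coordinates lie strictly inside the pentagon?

288

By the shoelace formula, twice the signed area is |[19·3 − 14·13] + [14·(-4) − 7·3] + [7·(-10) − (-11)·(-4)] + [(-11)·8 − (-2)·(-10)] + [(-2)·13 − 19·8]| = 602, so the area is 301.
Summing gcd(|Δx|,|Δy|) over the edges gives the boundary count: gcd(5,10) + gcd(7,7) + gcd(18,6) + gcd(9,18) + gcd(21,5) = 5+7+6+9+1 = 28.
Pick's theorem gives I = A − B/2 + 1 = 301 − 28/2 + 1 = 288.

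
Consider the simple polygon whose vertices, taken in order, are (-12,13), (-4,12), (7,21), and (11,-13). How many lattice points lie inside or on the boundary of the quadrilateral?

301

Using the shoelace formula, 2A = |((-12)·12 − (-4)·13) + ((-4)·21 − 7·12) + (7·(-13) − 11·21) + (11·13 − (-12)·(-13))| = 595, so the area is 297.5.
Summing gcd(|Δx|,|Δy|) over the edges gives the boundary count: gcd(8,1) + gcd(11,9) + gcd(4,34) + gcd(23,26) = 1+1+2+1 = 5.
Pick's theorem gives I = A − B/2 + 1 = 297.5 − 5/2 + 1 = 296, so the closed region contains I + B = 296 + 5 = 301 lattice points.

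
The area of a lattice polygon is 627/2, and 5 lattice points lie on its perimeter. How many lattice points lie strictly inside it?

Pick's theorem A = I + B/2 − 1 rearranges to I = A − B/2 + 1 = 627/2 − 5/2 + 1 = 312.

312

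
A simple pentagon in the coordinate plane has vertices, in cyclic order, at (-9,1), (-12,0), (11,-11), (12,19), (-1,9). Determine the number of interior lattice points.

341

The shoelace formula gives twice the area as |((-9)·0 − (-12)·1) + ((-12)·(-11) − 11·0) + (11·19 − 12·(-11)) + (12·9 − (-1)·19) + ((-1)·1 − (-9)·9)| = 692, so the area is 346.
Along each edge there are gcd(|Δx|,|Δy|)+1 lattice points, so counting each shared vertex once the boundary has gcd(3,1) + gcd(23,11) + gcd(1,30) + gcd(13,10) + gcd(8,8) = 1+1+1+1+8 = 12.
By Pick's theorem A = I + B/2 − 1, so I = 346 − 12/2 + 1 = 341.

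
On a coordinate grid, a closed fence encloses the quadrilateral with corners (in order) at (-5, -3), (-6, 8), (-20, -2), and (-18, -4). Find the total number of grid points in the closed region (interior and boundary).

100

The shoelace formula gives twice the area as |((-5)·8 − (-6)·(-3)) + ((-6)·(-2) − (-20)·8) + ((-20)·(-4) − (-18)·(-2)) + ((-18)·(-3) − (-5)·(-4))| = 192, so the area is 96.
Summing gcd(|Δx|,|Δy|) over the edges gives the boundary count: gcd(1,11) + gcd(14,10) + gcd(2,2) + gcd(13,1) = 1+2+2+1 = 6.
Pick's theorem gives I = A − B/2 + 1 = 96 − 6/2 + 1 = 94, so the closed region contains I + B = 94 + 6 = 100 lattice points.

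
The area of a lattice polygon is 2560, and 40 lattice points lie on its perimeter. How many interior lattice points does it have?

From Pick's theorem, I = A − B/2 + 1 = 2560 − 40/2 + 1 = 2541.

2541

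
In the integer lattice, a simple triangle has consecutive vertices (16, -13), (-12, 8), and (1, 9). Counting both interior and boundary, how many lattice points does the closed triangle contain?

156

The shoelace formula gives twice the area as |(16·8 − (-12)·(-13)) + ((-12)·9 − 1·8) + (1·(-13) − 16·9)| = 301, so the area is 301/2.
Along each edge there are gcd(|Δx|,|Δy|)+1 lattice points, so counting each shared vertex once the boundary has gcd(28,21) + gcd(13,1) + gcd(15,22) = 7+1+1 = 9.
Pick's theorem gives I = A − B/2 + 1 = 301/2 − 9/2 + 1 = 147, so the closed region contains I + B = 147 + 9 = 156 lattice points.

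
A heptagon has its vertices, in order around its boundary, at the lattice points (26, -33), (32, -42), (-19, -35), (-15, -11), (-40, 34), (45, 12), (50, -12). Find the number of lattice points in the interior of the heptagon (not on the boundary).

3846

The shoelace formula gives twice the area as |[26·(-42) − 32·(-33)] + [32·(-35) − (-19)·(-42)] + [(-19)·(-11) − (-15)·(-35)] + [(-15)·34 − (-40)·(-11)] + [(-40)·12 − 45·34] + [45·(-12) − 50·12] + [50·(-33) − 26·(-12)]| = 7708, so the area is 3854.
Along each edge there are gcd(|Δx|,|Δy|)+1 lattice points, so counting each shared vertex once the boundary has gcd(6,9) + gcd(51,7) + gcd(4,24) + gcd(25,45) + gcd(85,22) + gcd(5,24) + gcd(24,21) = 3+1+4+5+1+1+3 = 18.
Pick's theorem gives I = A − B/2 + 1 = 3854 − 18/2 + 1 = 3846.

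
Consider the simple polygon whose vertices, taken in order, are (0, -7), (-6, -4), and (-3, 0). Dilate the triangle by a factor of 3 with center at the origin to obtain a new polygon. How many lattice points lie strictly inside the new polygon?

142

Using the shoelace formula, 2A = |[0·(-4) − (-6)·(-7)] + [(-6)·0 − (-3)·(-4)] + [(-3)·(-7) − 0·0]| = 33, so the area is 16.5.
Summing gcd(|Δx|,|Δy|) over the edges gives the boundary count: gcd(6,3) + gcd(3,4) + gcd(3,7) = 3+1+1 = 5.
Scaling by 3 multiplies the area by 3² = 9 (so the new area is 297/2) and multiplies the boundary lattice-point count by 3, giving 15.
By Pick's theorem, the interior count of the dilated polygon is 297/2 − 15/2 + 1 = 142.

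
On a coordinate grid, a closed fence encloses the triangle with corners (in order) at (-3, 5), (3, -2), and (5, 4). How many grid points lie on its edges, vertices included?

Along each edge there are gcd(|Δx|,|Δy|)+1 lattice points, so counting each shared vertex once the boundary has gcd(6,7) + gcd(2,6) + gcd(8,1) = 1+2+1 = 4.

4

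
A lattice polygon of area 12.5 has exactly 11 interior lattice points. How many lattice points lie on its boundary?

5

Pick's theorem gives A = I + B/2 − 1, so B = 2(A − I + 1) = 2(12.5 − 11 + 1) = 5.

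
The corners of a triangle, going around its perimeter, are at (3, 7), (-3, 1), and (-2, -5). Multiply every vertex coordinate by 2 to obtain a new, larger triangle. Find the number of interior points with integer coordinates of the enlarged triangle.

The shoelace formula gives twice the area as |[3·1 − (-3)·7] + [(-3)·(-5) − (-2)·1] + [(-2)·7 − 3·(-5)]| = 42, so the area is 21.
The number of boundary lattice points is Σ gcd(|Δx|,|Δy|) = gcd(6,6) + gcd(1,6) + gcd(5,12) = 6+1+1 = 8.
Scaling by 2 multiplies the area by 2² = 4 (so the new area is 84) and multiplies the boundary lattice-point count by 2, giving 16.
By Pick's theorem, the interior count of the dilated polygon is 84 − 16/2 + 1 = 77.

77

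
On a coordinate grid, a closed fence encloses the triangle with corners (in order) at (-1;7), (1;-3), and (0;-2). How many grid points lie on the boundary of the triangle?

4

Summing gcd(|Δx|,|Δy|) over the edges gives the boundary count: gcd(2,10) + gcd(1,1) + gcd(1,9) = 2+1+1 = 4.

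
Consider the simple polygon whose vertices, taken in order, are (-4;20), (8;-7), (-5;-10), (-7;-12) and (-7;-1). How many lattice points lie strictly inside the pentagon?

Using the shoelace formula, 2A = |((-4)·(-7) − 8·20) + (8·(-10) − (-5)·(-7)) + ((-5)·(-12) − (-7)·(-10)) + ((-7)·(-1) − (-7)·(-12)) + ((-7)·20 − (-4)·(-1))| = 478, so the area is 239.
The number of boundary lattice points is Σ gcd(|Δx|,|Δy|) = gcd(12,27) + gcd(13,3) + gcd(2,2) + gcd(0,11) + gcd(3,21) = 3+1+2+11+3 = 20.
By Pick's theorem A = I + B/2 − 1, so I = 239 − 20/2 + 1 = 230.

230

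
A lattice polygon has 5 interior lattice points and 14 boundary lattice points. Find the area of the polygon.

11

Pick's theorem states A = I + B/2 − 1, so A = 5 + 14/2 − 1 = 11.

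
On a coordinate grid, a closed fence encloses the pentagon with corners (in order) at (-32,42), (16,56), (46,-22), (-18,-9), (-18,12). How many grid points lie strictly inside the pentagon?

3461

By the shoelace formula, twice the signed area is |[(-32)·56 − 16·42] + [16·(-22) − 46·56] + [46·(-9) − (-18)·(-22)] + [(-18)·12 − (-18)·(-9)] + [(-18)·42 − (-32)·12]| = 6952, so the area is 3476.
Summing gcd(|Δx|,|Δy|) over the edges gives the boundary count: gcd(48,14) + gcd(30,78) + gcd(64,13) + gcd(0,21) + gcd(14,30) = 2+6+1+21+2 = 32.
By Pick's theorem A = I + B/2 − 1, so I = 3476 − 32/2 + 1 = 3461.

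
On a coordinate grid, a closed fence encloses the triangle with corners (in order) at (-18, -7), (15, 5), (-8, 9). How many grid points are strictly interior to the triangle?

202

By the shoelace formula, twice the signed area is |[(-18)·5 − 15·(-7)] + [15·9 − (-8)·5] + [(-8)·(-7) − (-18)·9]| = 408, so the area is 204.
Summing gcd(|Δx|,|Δy|) over the edges gives the boundary count: gcd(33,12) + gcd(23,4) + gcd(10,16) = 3+1+2 = 6.
By Pick's theorem A = I + B/2 − 1, so I = 204 − 6/2 + 1 = 202.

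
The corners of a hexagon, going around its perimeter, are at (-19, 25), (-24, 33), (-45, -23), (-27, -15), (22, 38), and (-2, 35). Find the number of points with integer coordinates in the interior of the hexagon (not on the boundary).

1408

The shoelace formula gives twice the area as |[(-19)·33 − (-24)·25] + [(-24)·(-23) − (-45)·33] + [(-45)·(-15) − (-27)·(-23)] + [(-27)·38 − 22·(-15)] + [22·35 − (-2)·38] + [(-2)·25 − (-19)·35]| = 2829, so the area is 1414.5.
The number of boundary lattice points is Σ gcd(|Δx|,|Δy|) = gcd(5,8) + gcd(21,56) + gcd(18,8) + gcd(49,53) + gcd(24,3) + gcd(17,10) = 1+7+2+1+3+1 = 15.
Pick's theorem gives I = A − B/2 + 1 = 1414.5 − 15/2 + 1 = 1408.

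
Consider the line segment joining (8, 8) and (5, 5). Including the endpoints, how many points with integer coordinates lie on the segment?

4

The number of lattice points on a segment between lattice points is gcd(|Δx|,|Δy|) + 1 = gcd(3,3) + 1 = 3 + 1 = 4.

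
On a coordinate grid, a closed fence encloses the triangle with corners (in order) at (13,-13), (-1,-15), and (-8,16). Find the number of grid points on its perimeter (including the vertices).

4

The number of boundary lattice points is Σ gcd(|Δx|,|Δy|) = gcd(14,2) + gcd(7,31) + gcd(21,29) = 2+1+1 = 4.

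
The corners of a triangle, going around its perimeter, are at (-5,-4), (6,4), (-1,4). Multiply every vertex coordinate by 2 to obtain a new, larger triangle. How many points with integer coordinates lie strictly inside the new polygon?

101

The shoelace formula gives twice the area as |[(-5)·4 − 6·(-4)] + [6·4 − (-1)·4] + [(-1)·(-4) − (-5)·4]| = 56, so the area is 28.
Along each edge there are gcd(|Δx|,|Δy|)+1 lattice points, so counting each shared vertex once the boundary has gcd(11,8) + gcd(7,0) + gcd(4,8) = 1+7+4 = 12.
Scaling by 2 multiplies the area by 2² = 4 (so the new area is 112) and multiplies the boundary lattice-point count by 2, giving 24.
By Pick's theorem, the interior count of the dilated polygon is 112 − 24/2 + 1 = 101.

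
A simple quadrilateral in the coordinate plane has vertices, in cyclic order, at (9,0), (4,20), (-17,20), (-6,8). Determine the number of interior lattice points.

Using the shoelace formula, 2A = |(9·20 − 4·0) + (4·20 − (-17)·20) + ((-17)·8 − (-6)·20) + ((-6)·0 − 9·8)| = 512, so the area is 256.
The number of boundary lattice points is Σ gcd(|Δx|,|Δy|) = gcd(5,20) + gcd(21,0) + gcd(11,12) + gcd(15,8) = 5+21+1+1 = 28.
Pick's theorem gives I = A − B/2 + 1 = 256 − 28/2 + 1 = 243.

243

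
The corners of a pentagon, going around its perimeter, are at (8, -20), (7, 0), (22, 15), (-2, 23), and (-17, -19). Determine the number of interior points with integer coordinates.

838

Using the shoelace formula, 2A = |(8·0 − 7·(-20)) + (7·15 − 22·0) + (22·23 − (-2)·15) + ((-2)·(-19) − (-17)·23) + ((-17)·(-20) − 8·(-19))| = 1702, so the area is 851.
The number of boundary lattice points is Σ gcd(|Δx|,|Δy|) = gcd(1,20) + gcd(15,15) + gcd(24,8) + gcd(15,42) + gcd(25,1) = 1+15+8+3+1 = 28.
Pick's theorem gives I = A − B/2 + 1 = 851 − 28/2 + 1 = 838.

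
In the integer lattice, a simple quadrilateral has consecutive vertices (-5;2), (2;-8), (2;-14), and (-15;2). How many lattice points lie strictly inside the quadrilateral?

By the shoelace formula, twice the signed area is |((-5)·(-8) − 2·2) + (2·(-14) − 2·(-8)) + (2·2 − (-15)·(-14)) + ((-15)·2 − (-5)·2)| = 202, so the area is 101.
Summing gcd(|Δx|,|Δy|) over the edges gives the boundary count: gcd(7,10) + gcd(0,6) + gcd(17,16) + gcd(10,0) = 1+6+1+10 = 18.
Pick's theorem gives I = A − B/2 + 1 = 101 − 18/2 + 1 = 93.

93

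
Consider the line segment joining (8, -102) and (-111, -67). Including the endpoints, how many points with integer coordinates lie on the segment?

The number of lattice points on a segment between lattice points is gcd(|Δx|,|Δy|) + 1 = gcd(119,35) + 1 = 7 + 1 = 8.

8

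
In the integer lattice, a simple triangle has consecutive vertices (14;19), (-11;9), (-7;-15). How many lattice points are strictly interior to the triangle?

Using the shoelace formula, 2A = |[14·9 − (-11)·19] + [(-11)·(-15) − (-7)·9] + [(-7)·19 − 14·(-15)]| = 640, so the area is 320.
Summing gcd(|Δx|,|Δy|) over the edges gives the boundary count: gcd(25,10) + gcd(4,24) + gcd(21,34) = 5+4+1 = 10.
Pick's theorem gives I = A − B/2 + 1 = 320 − 10/2 + 1 = 316.

316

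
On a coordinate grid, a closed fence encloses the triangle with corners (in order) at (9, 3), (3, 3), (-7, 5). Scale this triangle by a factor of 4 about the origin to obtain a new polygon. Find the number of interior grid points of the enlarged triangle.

The shoelace formula gives twice the area as |[9·3 − 3·3] + [3·5 − (-7)·3] + [(-7)·3 − 9·5]| = 12, so the area is 6.
The number of boundary lattice points is Σ gcd(|Δx|,|Δy|) = gcd(6,0) + gcd(10,2) + gcd(16,2) = 6+2+2 = 10.
Scaling by 4 multiplies the area by 4² = 16 (so the new area is 96) and multiplies the boundary lattice-point count by 4, giving 40.
By Pick's theorem, the interior count of the dilated polygon is 96 − 40/2 + 1 = 77.

77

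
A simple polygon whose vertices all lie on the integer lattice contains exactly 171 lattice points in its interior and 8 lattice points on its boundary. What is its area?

174

Pick's theorem states A = I + B/2 − 1, so A = 171 + 8/2 − 1 = 174.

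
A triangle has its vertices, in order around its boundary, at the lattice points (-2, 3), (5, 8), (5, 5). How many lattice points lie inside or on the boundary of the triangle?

14

Using the shoelace formula, 2A = |((-2)·8 − 5·3) + (5·5 − 5·8) + (5·3 − (-2)·5)| = 21, so the area is 10.5.
Along each edge there are gcd(|Δx|,|Δy|)+1 lattice points, so counting each shared vertex once the boundary has gcd(7,5) + gcd(0,3) + gcd(7,2) = 1+3+1 = 5.
Pick's theorem gives I = A − B/2 + 1 = 10.5 − 5/2 + 1 = 9, so the closed region contains I + B = 9 + 5 = 14 lattice points.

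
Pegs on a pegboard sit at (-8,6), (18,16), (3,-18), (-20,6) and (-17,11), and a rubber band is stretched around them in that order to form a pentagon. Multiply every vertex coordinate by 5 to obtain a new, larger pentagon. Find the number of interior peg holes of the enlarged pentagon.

The shoelace formula gives twice the area as |((-8)·16 − 18·6) + (18·(-18) − 3·16) + (3·6 − (-20)·(-18)) + ((-20)·11 − (-17)·6) + ((-17)·6 − (-8)·11)| = 1082, so the area is 541.
The number of boundary lattice points is Σ gcd(|Δx|,|Δy|) = gcd(26,10) + gcd(15,34) + gcd(23,24) + gcd(3,5) + gcd(9,5) = 2+1+1+1+1 = 6.
Scaling by 5 multiplies the area by 5² = 25 (so the new area is 13525) and multiplies the boundary lattice-point count by 5, giving 30.
By Pick's theorem, the interior count of the dilated polygon is 13525 − 30/2 + 1 = 13511.

13511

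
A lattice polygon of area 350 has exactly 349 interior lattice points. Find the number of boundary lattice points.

4

Pick's theorem gives A = I + B/2 − 1, so B = 2(A − I + 1) = 2(350 − 349 + 1) = 4.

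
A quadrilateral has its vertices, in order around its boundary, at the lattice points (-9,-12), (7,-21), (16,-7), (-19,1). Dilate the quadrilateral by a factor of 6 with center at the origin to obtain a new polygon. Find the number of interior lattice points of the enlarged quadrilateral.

By the shoelace formula, twice the signed area is |[(-9)·(-21) − 7·(-12)] + [7·(-7) − 16·(-21)] + [16·1 − (-19)·(-7)] + [(-19)·(-12) − (-9)·1]| = 680, so the area is 340.
Along each edge there are gcd(|Δx|,|Δy|)+1 lattice points, so counting each shared vertex once the boundary has gcd(16,9) + gcd(9,14) + gcd(35,8) + gcd(10,13) = 1+1+1+1 = 4.
Scaling by 6 multiplies the area by 6² = 36 (so the new area is 12240) and multiplies the boundary lattice-point count by 6, giving 24.
By Pick's theorem, the interior count of the dilated polygon is 12240 − 24/2 + 1 = 12229.

12229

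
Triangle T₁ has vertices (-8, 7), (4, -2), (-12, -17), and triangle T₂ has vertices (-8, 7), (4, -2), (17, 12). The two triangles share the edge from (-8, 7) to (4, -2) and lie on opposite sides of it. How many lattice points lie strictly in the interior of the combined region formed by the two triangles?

The union is the simple quadrilateral with vertices (-8, 7), (-12, -17), (4, -2), (17, 12) in order.
The shoelace formula gives twice the area as |((-8)·(-17) − (-12)·7) + ((-12)·(-2) − 4·(-17)) + (4·12 − 17·(-2)) + (17·7 − (-8)·12)| = 609, so the area is 304.5.
The number of boundary lattice points is Σ gcd(|Δx|,|Δy|) = gcd(4,24) + gcd(16,15) + gcd(13,14) + gcd(25,5) = 4+1+1+5 = 11.
By Pick's theorem I = A − B/2 + 1 = 304.5 − 11/2 + 1 = 300.

300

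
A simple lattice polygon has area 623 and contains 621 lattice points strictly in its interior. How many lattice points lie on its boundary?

6

Pick's theorem gives A = I + B/2 − 1, so B = 2(A − I + 1) = 2(623 − 621 + 1) = 6.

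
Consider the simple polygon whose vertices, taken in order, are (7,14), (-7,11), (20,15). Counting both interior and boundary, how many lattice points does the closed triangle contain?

By the shoelace formula, twice the signed area is |[7·11 − (-7)·14] + [(-7)·15 − 20·11] + [20·14 − 7·15]| = 25, so the area is 25/2.
The number of boundary lattice points is Σ gcd(|Δx|,|Δy|) = gcd(14,3) + gcd(27,4) + gcd(13,1) = 1+1+1 = 3.
Pick's theorem gives I = A − B/2 + 1 = 25/2 − 3/2 + 1 = 12, so the closed region contains I + B = 12 + 3 = 15 lattice points.

15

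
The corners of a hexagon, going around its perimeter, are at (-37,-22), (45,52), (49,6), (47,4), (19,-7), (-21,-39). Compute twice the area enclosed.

5572

Using the shoelace formula, 2A = |((-37)·52 − 45·(-22)) + (45·6 − 49·52) + (49·4 − 47·6) + (47·(-7) − 19·4) + (19·(-39) − (-21)·(-7)) + ((-21)·(-22) − (-37)·(-39))| = 5572, so the area is 2786.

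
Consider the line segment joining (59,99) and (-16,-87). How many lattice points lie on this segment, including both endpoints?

The number of lattice points on a segment between lattice points is gcd(|Δx|,|Δy|) + 1 = gcd(75,186) + 1 = 3 + 1 = 4.

4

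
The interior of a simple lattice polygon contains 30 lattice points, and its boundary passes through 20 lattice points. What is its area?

By Pick's theorem, A = I + B/2 − 1 = 30 + 20/2 − 1 = 39.

39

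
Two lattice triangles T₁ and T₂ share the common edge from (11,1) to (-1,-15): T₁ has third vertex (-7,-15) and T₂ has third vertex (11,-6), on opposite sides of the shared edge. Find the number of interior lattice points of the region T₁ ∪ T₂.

The union is the simple quadrilateral with vertices (11,1), (-7,-15), (-1,-15), (11,-6) in order.
Using the shoelace formula, 2A = |[11·(-15) − (-7)·1] + [(-7)·(-15) − (-1)·(-15)] + [(-1)·(-6) − 11·(-15)] + [11·1 − 11·(-6)]| = 180, so the area is 90.
The number of boundary lattice points is Σ gcd(|Δx|,|Δy|) = gcd(18,16) + gcd(6,0) + gcd(12,9) + gcd(0,7) = 2+6+3+7 = 18.
By Pick's theorem I = A − B/2 + 1 = 90 − 18/2 + 1 = 82.

82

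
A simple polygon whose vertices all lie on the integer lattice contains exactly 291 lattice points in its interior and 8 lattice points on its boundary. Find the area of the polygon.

294

Pick's theorem states A = I + B/2 − 1, so A = 291 + 8/2 − 1 = 294.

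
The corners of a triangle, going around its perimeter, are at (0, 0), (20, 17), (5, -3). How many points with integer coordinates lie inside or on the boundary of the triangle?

77

The shoelace formula gives twice the area as |(0·17 − 20·0) + (20·(-3) − 5·17) + (5·0 − 0·(-3))| = 145, so the area is 145/2.
Along each edge there are gcd(|Δx|,|Δy|)+1 lattice points, so counting each shared vertex once the boundary has gcd(20,17) + gcd(15,20) + gcd(5,3) = 1+5+1 = 7.
Pick's theorem gives I = A − B/2 + 1 = 145/2 − 7/2 + 1 = 70, so the closed region contains I + B = 70 + 7 = 77 lattice points.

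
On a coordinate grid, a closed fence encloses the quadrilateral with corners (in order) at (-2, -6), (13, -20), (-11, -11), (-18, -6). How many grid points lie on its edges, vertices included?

21

Summing gcd(|Δx|,|Δy|) over the edges gives the boundary count: gcd(15,14) + gcd(24,9) + gcd(7,5) + gcd(16,0) = 1+3+1+16 = 21.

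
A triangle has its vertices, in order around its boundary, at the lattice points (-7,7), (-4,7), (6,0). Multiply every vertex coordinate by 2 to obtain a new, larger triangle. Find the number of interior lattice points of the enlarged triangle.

38

Using the shoelace formula, 2A = |((-7)·7 − (-4)·7) + ((-4)·0 − 6·7) + (6·7 − (-7)·0)| = 21, so the area is 10.5.
Summing gcd(|Δx|,|Δy|) over the edges gives the boundary count: gcd(3,0) + gcd(10,7) + gcd(13,7) = 3+1+1 = 5.
Scaling by 2 multiplies the area by 2² = 4 (so the new area is 42) and multiplies the boundary lattice-point count by 2, giving 10.
By Pick's theorem, the interior count of the dilated polygon is 42 − 10/2 + 1 = 38.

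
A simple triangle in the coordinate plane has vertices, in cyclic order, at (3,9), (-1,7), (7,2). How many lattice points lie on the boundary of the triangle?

4

The number of boundary lattice points is Σ gcd(|Δx|,|Δy|) = gcd(4,2) + gcd(8,5) + gcd(4,7) = 2+1+1 = 4.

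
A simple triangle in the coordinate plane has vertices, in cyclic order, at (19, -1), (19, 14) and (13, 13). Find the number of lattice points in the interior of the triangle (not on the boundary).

By the shoelace formula, twice the signed area is |[19·14 − 19·(-1)] + [19·13 − 13·14] + [13·(-1) − 19·13]| = 90, so the area is 45.
The number of boundary lattice points is Σ gcd(|Δx|,|Δy|) = gcd(0,15) + gcd(6,1) + gcd(6,14) = 15+1+2 = 18.
Pick's theorem gives I = A − B/2 + 1 = 45 − 18/2 + 1 = 37.

37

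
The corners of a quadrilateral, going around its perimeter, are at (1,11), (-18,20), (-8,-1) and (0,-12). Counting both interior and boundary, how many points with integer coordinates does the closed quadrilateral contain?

By the shoelace formula, twice the signed area is |[1·20 − (-18)·11] + [(-18)·(-1) − (-8)·20] + [(-8)·(-12) − 0·(-1)] + [0·11 − 1·(-12)]| = 504, so the area is 252.
Summing gcd(|Δx|,|Δy|) over the edges gives the boundary count: gcd(19,9) + gcd(10,21) + gcd(8,11) + gcd(1,23) = 1+1+1+1 = 4.
Pick's theorem gives I = A − B/2 + 1 = 252 − 4/2 + 1 = 251, so the closed region contains I + B = 251 + 4 = 255 lattice points.

255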